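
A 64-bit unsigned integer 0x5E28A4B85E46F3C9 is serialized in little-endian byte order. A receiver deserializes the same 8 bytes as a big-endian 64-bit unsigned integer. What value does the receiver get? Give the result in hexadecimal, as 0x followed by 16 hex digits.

0xC9F3465EB8A4285E

Stored little-endian, the bytes at ascending addresses are C9 F3 46 5E B8 A4 28 5E.
Read back as big-endian, the last byte is least significant, giving 0xC9F3465EB8A4285E.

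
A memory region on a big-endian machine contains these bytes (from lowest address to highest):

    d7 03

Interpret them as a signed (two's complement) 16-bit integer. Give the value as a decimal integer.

Big-endian stores the most-significant byte at the lowest address.
The bytes are already most-significant first: 0xD703.
Top bit is set, so as a signed 16-bit value this is 0xD703 − 2^16 = -10493.

-10493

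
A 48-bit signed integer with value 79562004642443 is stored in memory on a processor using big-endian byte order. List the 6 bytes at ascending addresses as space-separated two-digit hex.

79562004642443 in hexadecimal, padded to 48 bits, is 0x485C79063A8B.
Split into bytes (most-significant first): 48 5C 79 06 3A 8B.
Big-endian stores the most-significant byte at the lowest address.
So the memory order matches the most-significant-first order: 48 5C 79 06 3A 8B.

48 5C 79 06 3A 8B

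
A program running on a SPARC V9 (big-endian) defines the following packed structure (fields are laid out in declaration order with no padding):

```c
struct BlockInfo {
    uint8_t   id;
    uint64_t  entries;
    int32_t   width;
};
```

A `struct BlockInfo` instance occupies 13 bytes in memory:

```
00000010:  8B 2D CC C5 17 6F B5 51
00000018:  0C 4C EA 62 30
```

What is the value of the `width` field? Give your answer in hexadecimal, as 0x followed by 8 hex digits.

`width` follows `id` (1 B), `entries` (8 B), so it starts at offset 1 + 8 = 9 and occupies 4 bytes.
Bytes at offsets 9..12: 4C EA 62 30.
Big-endian: lowest address holds the most-significant byte.
The bytes are already most-significant first: 0x4CEA6230.

0x4CEA6230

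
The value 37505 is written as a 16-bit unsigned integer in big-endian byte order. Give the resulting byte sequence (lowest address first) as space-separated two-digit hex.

37505 in hexadecimal, padded to 16 bits, is 0x9281.
Split into bytes (most-significant first): 92 81.
Big-endian: lowest address holds the most-significant byte.
So the memory order matches the most-significant-first order: 92 81.

92 81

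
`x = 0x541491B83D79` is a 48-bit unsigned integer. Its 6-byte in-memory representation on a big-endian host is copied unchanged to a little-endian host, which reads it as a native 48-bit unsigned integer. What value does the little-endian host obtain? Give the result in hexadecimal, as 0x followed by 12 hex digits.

Stored big-endian, the bytes at ascending addresses are 54 14 91 B8 3D 79.
Read back as little-endian, the first byte is least significant, giving 0x793DB8911454.

0x793DB8911454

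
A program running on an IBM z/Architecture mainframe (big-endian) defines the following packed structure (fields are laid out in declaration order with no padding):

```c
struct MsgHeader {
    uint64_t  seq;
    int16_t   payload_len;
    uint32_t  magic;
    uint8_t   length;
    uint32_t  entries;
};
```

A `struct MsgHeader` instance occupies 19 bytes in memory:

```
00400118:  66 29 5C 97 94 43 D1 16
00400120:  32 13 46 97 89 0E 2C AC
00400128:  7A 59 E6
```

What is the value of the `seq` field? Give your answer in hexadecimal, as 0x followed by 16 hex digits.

`seq` is the first field, at byte offset 0, occupying 8 bytes.
Bytes at offsets 0..7: 66 29 5C 97 94 43 D1 16.
In big-endian order the high byte comes first in memory.
The bytes are already most-significant first: 0x66295C979443D116.

0x66295C979443D116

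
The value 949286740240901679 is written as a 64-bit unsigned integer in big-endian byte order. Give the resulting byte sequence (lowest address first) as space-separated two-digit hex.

0D 2C 8B 42 BE 0C 26 2F

949286740240901679 in hexadecimal, padded to 64 bits, is 0x0D2C8B42BE0C262F.
Split into bytes (most-significant first): 0D 2C 8B 42 BE 0C 26 2F.
Big-endian: lowest address holds the most-significant byte.
So the memory order matches the most-significant-first order: 0D 2C 8B 42 BE 0C 26 2F.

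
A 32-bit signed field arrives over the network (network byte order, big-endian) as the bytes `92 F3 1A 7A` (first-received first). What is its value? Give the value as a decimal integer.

-1829561734

Big-endian: lowest address holds the most-significant byte.
The bytes are already most-significant first: 0x92F31A7A.
Top bit is set, so as a signed 32-bit value this is 0x92F31A7A − 2^32 = -1829561734.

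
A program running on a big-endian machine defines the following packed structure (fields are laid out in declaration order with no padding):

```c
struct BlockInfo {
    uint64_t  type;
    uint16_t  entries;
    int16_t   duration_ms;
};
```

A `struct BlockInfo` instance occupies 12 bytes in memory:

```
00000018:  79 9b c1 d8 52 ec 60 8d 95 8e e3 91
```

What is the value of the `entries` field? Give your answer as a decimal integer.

`entries` follows `type` (8 bytes), so it starts at byte offset 8 and occupies 2 bytes.
Bytes at offsets 8..9: 95 8E.
Big-endian: lowest address holds the most-significant byte.
The bytes are already most-significant first: 0x958E.
0x958E = 38286.

38286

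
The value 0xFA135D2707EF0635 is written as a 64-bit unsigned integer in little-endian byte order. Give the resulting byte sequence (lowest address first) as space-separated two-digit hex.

Split into bytes (most-significant first): FA 13 5D 27 07 EF 06 35.
Little-endian stores the least-significant byte at the lowest address.
So at ascending addresses the bytes are 35 06 EF 07 27 5D 13 FA.

35 06 EF 07 27 5D 13 FA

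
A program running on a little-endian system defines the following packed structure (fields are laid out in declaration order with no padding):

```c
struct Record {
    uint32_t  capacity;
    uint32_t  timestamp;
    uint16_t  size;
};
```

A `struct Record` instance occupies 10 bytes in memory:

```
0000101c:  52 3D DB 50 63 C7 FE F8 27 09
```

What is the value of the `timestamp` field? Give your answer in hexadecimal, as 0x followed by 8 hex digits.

`timestamp` follows `capacity` (4 bytes), so it starts at byte offset 4 and occupies 4 bytes.
Bytes at offsets 4..7: 63 C7 FE F8.
Little-endian stores the least-significant byte at the lowest address.
Reassemble most-significant byte first: F8 FE C7 63 → 0xF8FEC763.

0xF8FEC763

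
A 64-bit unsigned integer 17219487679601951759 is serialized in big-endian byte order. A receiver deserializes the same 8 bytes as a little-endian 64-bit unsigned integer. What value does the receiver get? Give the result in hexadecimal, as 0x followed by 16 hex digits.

17219487679601951759 in 64-bit hexadecimal is 0xEEF7E8CFD4E3C40F.
Stored big-endian, the bytes at ascending addresses are EE F7 E8 CF D4 E3 C4 0F.
Read back as little-endian, the first byte is least significant, giving 0x0FC4E3D4CFE8F7EE.

0x0FC4E3D4CFE8F7EE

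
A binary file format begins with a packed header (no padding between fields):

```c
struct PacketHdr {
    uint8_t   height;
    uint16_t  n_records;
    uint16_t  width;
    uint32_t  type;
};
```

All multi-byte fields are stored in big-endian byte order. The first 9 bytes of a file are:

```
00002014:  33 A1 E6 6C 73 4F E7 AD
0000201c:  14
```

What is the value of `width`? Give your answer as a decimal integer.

27763

`width` follows `height` (1 B), `n_records` (2 B), so it starts at offset 1 + 2 = 3 and occupies 2 bytes.
Bytes at offsets 3..4: 6C 73.
In big-endian order the high byte comes first in memory.
The bytes are already most-significant first: 0x6C73.
0x6C73 = 27763.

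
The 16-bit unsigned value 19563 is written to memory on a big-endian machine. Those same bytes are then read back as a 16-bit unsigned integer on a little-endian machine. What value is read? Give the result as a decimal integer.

19563 in 16-bit hexadecimal is 0x4C6B.
Stored big-endian, the bytes at ascending addresses are 4C 6B.
Read back as little-endian, the first byte is least significant, giving 0x6B4C.
0x6B4C = 27468.

27468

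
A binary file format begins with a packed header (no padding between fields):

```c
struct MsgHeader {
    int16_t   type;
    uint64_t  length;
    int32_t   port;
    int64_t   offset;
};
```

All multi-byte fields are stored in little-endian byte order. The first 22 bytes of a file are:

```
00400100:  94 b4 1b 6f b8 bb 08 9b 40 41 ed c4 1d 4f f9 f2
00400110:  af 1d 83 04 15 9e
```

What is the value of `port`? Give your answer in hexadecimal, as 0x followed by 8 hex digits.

0x4F1DC4ED

`port` follows `type` (2 B), `length` (8 B), so it starts at offset 2 + 8 = 10 and occupies 4 bytes.
Bytes at offsets 10..13: ED C4 1D 4F.
In little-endian order the low byte comes first in memory.
Reassemble most-significant byte first: 4F 1D C4 ED → 0x4F1DC4ED.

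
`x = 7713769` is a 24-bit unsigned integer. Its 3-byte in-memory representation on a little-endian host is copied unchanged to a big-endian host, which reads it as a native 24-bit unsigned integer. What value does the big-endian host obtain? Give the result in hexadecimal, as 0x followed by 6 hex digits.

0xE9B375

7713769 in 24-bit hexadecimal is 0x75B3E9.
Stored little-endian, the bytes at ascending addresses are E9 B3 75.
Read back as big-endian, the last byte is least significant, giving 0xE9B375.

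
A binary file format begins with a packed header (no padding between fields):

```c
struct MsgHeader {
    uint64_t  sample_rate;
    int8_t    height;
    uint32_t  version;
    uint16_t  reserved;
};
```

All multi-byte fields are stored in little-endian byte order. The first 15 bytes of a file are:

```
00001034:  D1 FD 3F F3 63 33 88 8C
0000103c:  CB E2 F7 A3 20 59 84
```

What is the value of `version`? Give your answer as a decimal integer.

547616738

`version` follows `sample_rate` (8 B), `height` (1 B), so it starts at offset 8 + 1 = 9 and occupies 4 bytes.
Bytes at offsets 9..12: E2 F7 A3 20.
Little-endian: lowest address holds the least-significant byte.
Reassemble most-significant byte first: 20 A3 F7 E2 → 0x20A3F7E2.
0x20A3F7E2 = 547616738.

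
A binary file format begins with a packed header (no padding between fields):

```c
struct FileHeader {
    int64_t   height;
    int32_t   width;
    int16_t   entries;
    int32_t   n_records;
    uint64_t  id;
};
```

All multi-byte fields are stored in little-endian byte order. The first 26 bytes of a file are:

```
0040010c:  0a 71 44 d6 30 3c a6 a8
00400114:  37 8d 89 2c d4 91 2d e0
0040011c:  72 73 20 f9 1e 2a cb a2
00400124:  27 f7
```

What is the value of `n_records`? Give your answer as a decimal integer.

`n_records` follows `height` (8 B), `width` (4 B), `entries` (2 B), so it starts at offset 8 + 4 + 2 = 14 and occupies 4 bytes.
Bytes at offsets 14..17: 2D E0 72 73.
In little-endian order the low byte comes first in memory.
Reassemble most-significant byte first: 73 72 E0 2D → 0x7372E02D.
0x7372E02D = 1936908333.

1936908333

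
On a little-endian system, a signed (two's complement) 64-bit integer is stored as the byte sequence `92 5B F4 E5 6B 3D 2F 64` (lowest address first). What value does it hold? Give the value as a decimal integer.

In little-endian order the low byte comes first in memory.
Reassemble most-significant byte first: 64 2F 3D 6B E5 F4 5B 92 → 0x642F3D6BE5F45B92.
0x642F3D6BE5F45B92 = 7219056261326986130.

7219056261326986130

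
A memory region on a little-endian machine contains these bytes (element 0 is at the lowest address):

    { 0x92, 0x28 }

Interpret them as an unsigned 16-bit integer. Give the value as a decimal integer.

10386

In little-endian order the low byte comes first in memory.
Reassemble most-significant byte first: 28 92 → 0x2892.
0x2892 = 10386.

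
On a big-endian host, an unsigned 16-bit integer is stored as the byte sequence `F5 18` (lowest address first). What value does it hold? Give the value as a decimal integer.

In big-endian order the high byte comes first in memory.
The bytes are already most-significant first: 0xF518.
0xF518 = 62744.

62744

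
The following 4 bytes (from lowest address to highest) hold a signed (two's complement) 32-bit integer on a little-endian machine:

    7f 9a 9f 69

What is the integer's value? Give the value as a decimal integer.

1772067455

In little-endian order the low byte comes first in memory.
Reassemble most-significant byte first: 69 9F 9A 7F → 0x699F9A7F.
0x699F9A7F = 1772067455.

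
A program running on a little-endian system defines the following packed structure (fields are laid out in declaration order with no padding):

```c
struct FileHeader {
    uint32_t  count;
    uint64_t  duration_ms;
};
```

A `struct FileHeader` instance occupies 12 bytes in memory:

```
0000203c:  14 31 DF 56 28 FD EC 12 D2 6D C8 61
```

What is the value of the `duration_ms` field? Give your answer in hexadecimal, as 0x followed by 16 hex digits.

0x61C86DD212ECFD28

`duration_ms` follows `count` (4 bytes), so it starts at byte offset 4 and occupies 8 bytes.
Bytes at offsets 4..11: 28 FD EC 12 D2 6D C8 61.
Little-endian: lowest address holds the least-significant byte.
Reassemble most-significant byte first: 61 C8 6D D2 12 EC FD 28 → 0x61C86DD212ECFD28.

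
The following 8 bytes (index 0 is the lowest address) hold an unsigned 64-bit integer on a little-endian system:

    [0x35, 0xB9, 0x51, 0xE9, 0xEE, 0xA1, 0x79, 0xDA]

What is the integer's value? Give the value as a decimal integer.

15742792019939014965

Little-endian stores the least-significant byte at the lowest address.
Reassemble most-significant byte first: DA 79 A1 EE E9 51 B9 35 → 0xDA79A1EEE951B935.
0xDA79A1EEE951B935 = 15742792019939014965.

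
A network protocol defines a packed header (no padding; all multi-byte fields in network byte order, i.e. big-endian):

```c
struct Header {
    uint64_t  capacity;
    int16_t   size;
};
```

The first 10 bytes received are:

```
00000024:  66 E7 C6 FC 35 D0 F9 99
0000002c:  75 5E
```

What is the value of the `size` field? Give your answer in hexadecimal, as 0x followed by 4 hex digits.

`size` follows `capacity` (8 bytes), so it starts at byte offset 8 and occupies 2 bytes.
Bytes at offsets 8..9: 75 5E.
Big-endian stores the most-significant byte at the lowest address.
The bytes are already most-significant first: 0x755E.

0x755E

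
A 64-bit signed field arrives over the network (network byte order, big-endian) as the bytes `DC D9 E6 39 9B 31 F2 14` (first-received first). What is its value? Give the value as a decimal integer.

Big-endian: lowest address holds the most-significant byte.
The bytes are already most-significant first: 0xDCD9E6399B31F214.
Top bit is set, so as a signed 64-bit value this is 0xDCD9E6399B31F214 − 2^64 = -2532740180327927276.

-2532740180327927276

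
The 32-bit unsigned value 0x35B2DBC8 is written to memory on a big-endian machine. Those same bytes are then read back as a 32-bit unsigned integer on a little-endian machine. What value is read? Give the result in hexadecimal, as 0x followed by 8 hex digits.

Stored big-endian, the bytes at ascending addresses are 35 B2 DB C8.
Read back as little-endian, the first byte is least significant, giving 0xC8DBB235.

0xC8DBB235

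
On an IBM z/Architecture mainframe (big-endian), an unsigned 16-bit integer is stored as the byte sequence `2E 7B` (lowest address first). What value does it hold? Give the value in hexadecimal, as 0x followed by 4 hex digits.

Big-endian stores the most-significant byte at the lowest address.
The bytes are already most-significant first: 0x2E7B.

0x2E7B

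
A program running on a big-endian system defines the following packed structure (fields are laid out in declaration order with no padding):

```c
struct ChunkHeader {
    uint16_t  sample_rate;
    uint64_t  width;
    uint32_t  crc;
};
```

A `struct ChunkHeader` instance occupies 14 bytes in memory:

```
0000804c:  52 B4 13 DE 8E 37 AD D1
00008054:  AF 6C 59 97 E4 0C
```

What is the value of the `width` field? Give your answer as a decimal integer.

`width` follows `sample_rate` (2 bytes), so it starts at byte offset 2 and occupies 8 bytes.
Bytes at offsets 2..9: 13 DE 8E 37 AD D1 AF 6C.
In big-endian order the high byte comes first in memory.
The bytes are already most-significant first: 0x13DE8E37ADD1AF6C.
0x13DE8E37ADD1AF6C = 1431738101340942188.

1431738101340942188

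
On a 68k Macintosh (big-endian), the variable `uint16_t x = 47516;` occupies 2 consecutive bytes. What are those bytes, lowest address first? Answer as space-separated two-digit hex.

47516 in hexadecimal, padded to 16 bits, is 0xB99C.
Split into bytes (most-significant first): B9 9C.
Big-endian stores the most-significant byte at the lowest address.
So the memory order matches the most-significant-first order: B9 9C.

B9 9C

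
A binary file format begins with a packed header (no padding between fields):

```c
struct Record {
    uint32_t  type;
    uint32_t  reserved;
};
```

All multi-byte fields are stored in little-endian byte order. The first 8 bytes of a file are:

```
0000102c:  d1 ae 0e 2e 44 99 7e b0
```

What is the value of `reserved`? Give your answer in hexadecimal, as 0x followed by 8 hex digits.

`reserved` follows `type` (4 bytes), so it starts at byte offset 4 and occupies 4 bytes.
Bytes at offsets 4..7: 44 99 7E B0.
Little-endian: lowest address holds the least-significant byte.
Reassemble most-significant byte first: B0 7E 99 44 → 0xB07E9944.

0xB07E9944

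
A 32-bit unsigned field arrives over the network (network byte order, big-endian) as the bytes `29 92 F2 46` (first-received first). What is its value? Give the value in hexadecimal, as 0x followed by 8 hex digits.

Big-endian stores the most-significant byte at the lowest address.
The bytes are already most-significant first: 0x2992F246.

0x2992F246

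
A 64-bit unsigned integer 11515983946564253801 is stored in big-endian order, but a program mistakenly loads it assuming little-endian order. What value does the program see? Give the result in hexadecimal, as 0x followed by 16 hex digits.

11515983946564253801 in 64-bit hexadecimal is 0x9FD0FE6296103869.
Stored big-endian, the bytes at ascending addresses are 9F D0 FE 62 96 10 38 69.
Read back as little-endian, the first byte is least significant, giving 0x6938109662FED09F.

0x6938109662FED09F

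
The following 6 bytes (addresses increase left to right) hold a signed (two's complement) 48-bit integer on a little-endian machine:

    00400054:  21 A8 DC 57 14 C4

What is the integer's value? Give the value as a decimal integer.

-65883324241887

Little-endian stores the least-significant byte at the lowest address.
Reassemble most-significant byte first: C4 14 57 DC A8 21 → 0xC41457DCA821.
Top bit is set, so as a signed 48-bit value this is 0xC41457DCA821 − 2^48 = -65883324241887.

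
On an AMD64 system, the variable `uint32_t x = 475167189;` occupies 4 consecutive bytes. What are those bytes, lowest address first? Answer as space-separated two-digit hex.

475167189 in hexadecimal, padded to 32 bits, is 0x1C5279D5.
Split into bytes (most-significant first): 1C 52 79 D5.
In little-endian order the low byte comes first in memory.
So at ascending addresses the bytes are D5 79 52 1C.

D5 79 52 1C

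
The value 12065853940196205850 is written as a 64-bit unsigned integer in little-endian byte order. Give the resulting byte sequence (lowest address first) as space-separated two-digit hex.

1A 65 24 21 3B 86 72 A7

12065853940196205850 in hexadecimal, padded to 64 bits, is 0xA772863B2124651A.
Split into bytes (most-significant first): A7 72 86 3B 21 24 65 1A.
Little-endian: lowest address holds the least-significant byte.
So at ascending addresses the bytes are 1A 65 24 21 3B 86 72 A7.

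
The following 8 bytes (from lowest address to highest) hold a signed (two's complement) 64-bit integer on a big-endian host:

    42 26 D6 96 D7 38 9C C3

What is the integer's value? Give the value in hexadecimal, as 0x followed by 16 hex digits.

0x4226D696D7389CC3

Big-endian stores the most-significant byte at the lowest address.
The bytes are already most-significant first: 0x4226D696D7389CC3.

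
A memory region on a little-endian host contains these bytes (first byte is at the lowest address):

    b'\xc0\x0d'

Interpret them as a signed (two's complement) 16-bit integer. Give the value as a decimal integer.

Little-endian: lowest address holds the least-significant byte.
Reassemble most-significant byte first: 0D C0 → 0x0DC0.
0x0DC0 = 3520.

3520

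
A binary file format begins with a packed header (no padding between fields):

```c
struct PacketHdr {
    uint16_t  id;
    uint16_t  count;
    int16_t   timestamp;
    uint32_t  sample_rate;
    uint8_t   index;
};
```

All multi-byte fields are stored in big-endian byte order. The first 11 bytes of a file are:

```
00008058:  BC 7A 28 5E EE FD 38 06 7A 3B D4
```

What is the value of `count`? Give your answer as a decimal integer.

10334

`count` follows `id` (2 bytes), so it starts at byte offset 2 and occupies 2 bytes.
Bytes at offsets 2..3: 28 5E.
Big-endian: lowest address holds the most-significant byte.
The bytes are already most-significant first: 0x285E.
0x285E = 10334.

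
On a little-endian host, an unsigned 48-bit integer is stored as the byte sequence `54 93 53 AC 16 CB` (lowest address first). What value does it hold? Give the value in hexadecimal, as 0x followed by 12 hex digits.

0xCB16AC539354

Little-endian stores the least-significant byte at the lowest address.
Reassemble most-significant byte first: CB 16 AC 53 93 54 → 0xCB16AC539354.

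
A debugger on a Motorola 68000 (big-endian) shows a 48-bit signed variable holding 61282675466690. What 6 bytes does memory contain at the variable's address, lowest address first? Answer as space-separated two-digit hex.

61282675466690 in hexadecimal, padded to 48 bits, is 0x37BC7C1A21C2.
Split into bytes (most-significant first): 37 BC 7C 1A 21 C2.
Big-endian: lowest address holds the most-significant byte.
So the memory order matches the most-significant-first order: 37 BC 7C 1A 21 C2.

37 BC 7C 1A 21 C2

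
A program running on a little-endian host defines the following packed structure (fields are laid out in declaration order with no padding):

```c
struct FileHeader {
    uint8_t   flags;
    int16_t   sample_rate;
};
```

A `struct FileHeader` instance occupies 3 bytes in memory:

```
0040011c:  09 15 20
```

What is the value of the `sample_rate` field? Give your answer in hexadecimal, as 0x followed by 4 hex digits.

0x2015

`sample_rate` follows `flags` (1 byte), so it starts at byte offset 1 and occupies 2 bytes.
Bytes at offsets 1..2: 15 20.
Little-endian: lowest address holds the least-significant byte.
Reassemble most-significant byte first: 20 15 → 0x2015.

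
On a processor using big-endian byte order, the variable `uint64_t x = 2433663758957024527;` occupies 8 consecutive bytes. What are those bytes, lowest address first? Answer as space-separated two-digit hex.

21 C6 1C 4B 6F 60 15 0F

2433663758957024527 in hexadecimal, padded to 64 bits, is 0x21C61C4B6F60150F.
Split into bytes (most-significant first): 21 C6 1C 4B 6F 60 15 0F.
Big-endian: lowest address holds the most-significant byte.
So the memory order matches the most-significant-first order: 21 C6 1C 4B 6F 60 15 0F.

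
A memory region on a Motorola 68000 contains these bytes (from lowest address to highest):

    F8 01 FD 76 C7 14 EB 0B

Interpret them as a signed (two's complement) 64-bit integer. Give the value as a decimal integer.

-575900590738707701

Big-endian: lowest address holds the most-significant byte.
The bytes are already most-significant first: 0xF801FD76C714EB0B.
Top bit is set, so as a signed 64-bit value this is 0xF801FD76C714EB0B − 2^64 = -575900590738707701.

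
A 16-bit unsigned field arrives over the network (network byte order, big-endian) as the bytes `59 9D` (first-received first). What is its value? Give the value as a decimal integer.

In big-endian order the high byte comes first in memory.
The bytes are already most-significant first: 0x599D.
0x599D = 22941.

22941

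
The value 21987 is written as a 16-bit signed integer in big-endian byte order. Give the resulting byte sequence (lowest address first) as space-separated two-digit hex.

21987 in hexadecimal, padded to 16 bits, is 0x55E3.
Split into bytes (most-significant first): 55 E3.
Big-endian stores the most-significant byte at the lowest address.
So the memory order matches the most-significant-first order: 55 E3.

55 E3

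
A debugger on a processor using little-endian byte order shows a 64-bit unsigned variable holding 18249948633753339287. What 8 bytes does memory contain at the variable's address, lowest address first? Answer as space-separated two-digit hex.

97 45 FE 0B 97 D7 44 FD

18249948633753339287 in hexadecimal, padded to 64 bits, is 0xFD44D7970BFE4597.
Split into bytes (most-significant first): FD 44 D7 97 0B FE 45 97.
Little-endian stores the least-significant byte at the lowest address.
So at ascending addresses the bytes are 97 45 FE 0B 97 D7 44 FD.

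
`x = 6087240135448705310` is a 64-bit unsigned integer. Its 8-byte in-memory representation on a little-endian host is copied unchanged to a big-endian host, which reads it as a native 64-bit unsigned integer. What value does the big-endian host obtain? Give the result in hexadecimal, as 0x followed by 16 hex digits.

6087240135448705310 in 64-bit hexadecimal is 0x547A38A6CFEBB91E.
Stored little-endian, the bytes at ascending addresses are 1E B9 EB CF A6 38 7A 54.
Read back as big-endian, the last byte is least significant, giving 0x1EB9EBCFA6387A54.

0x1EB9EBCFA6387A54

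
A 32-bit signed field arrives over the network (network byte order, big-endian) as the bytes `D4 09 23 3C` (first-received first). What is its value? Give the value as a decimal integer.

Big-endian stores the most-significant byte at the lowest address.
The bytes are already most-significant first: 0xD409233C.
Top bit is set, so as a signed 32-bit value this is 0xD409233C − 2^32 = -737598660.

-737598660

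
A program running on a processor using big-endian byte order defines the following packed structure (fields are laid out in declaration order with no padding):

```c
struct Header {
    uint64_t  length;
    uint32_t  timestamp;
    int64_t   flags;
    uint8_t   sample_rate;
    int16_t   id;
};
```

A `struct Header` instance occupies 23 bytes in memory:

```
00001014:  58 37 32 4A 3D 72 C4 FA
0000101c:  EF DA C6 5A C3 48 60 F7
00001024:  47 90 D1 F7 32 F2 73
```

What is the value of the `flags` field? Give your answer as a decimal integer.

`flags` follows `length` (8 B), `timestamp` (4 B), so it starts at offset 8 + 4 = 12 and occupies 8 bytes.
Bytes at offsets 12..19: C3 48 60 F7 47 90 D1 F7.
Big-endian: lowest address holds the most-significant byte.
The bytes are already most-significant first: 0xC34860F74790D1F7.
Top bit is set, so as a signed 64-bit value this is 0xC34860F74790D1F7 − 2^64 = -4375140422816574985.

-4375140422816574985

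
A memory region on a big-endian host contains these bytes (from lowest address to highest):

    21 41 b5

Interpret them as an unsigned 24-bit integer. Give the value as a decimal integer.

2179509

In big-endian order the high byte comes first in memory.
The bytes are already most-significant first: 0x2141B5.
0x2141B5 = 2179509.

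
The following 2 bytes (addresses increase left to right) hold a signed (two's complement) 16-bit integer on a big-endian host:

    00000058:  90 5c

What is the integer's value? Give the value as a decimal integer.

-28580

Big-endian: lowest address holds the most-significant byte.
The bytes are already most-significant first: 0x905C.
Top bit is set, so as a signed 16-bit value this is 0x905C − 2^16 = -28580.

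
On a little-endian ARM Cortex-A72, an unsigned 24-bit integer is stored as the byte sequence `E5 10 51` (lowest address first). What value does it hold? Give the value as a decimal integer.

5312741

In little-endian order the low byte comes first in memory.
Reassemble most-significant byte first: 51 10 E5 → 0x5110E5.
0x5110E5 = 5312741.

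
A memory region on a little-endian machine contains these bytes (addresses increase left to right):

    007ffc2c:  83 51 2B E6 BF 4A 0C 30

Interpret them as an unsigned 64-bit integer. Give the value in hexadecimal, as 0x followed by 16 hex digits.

Little-endian stores the least-significant byte at the lowest address.
Reassemble most-significant byte first: 30 0C 4A BF E6 2B 51 83 → 0x300C4ABFE62B5183.

0x300C4ABFE62B5183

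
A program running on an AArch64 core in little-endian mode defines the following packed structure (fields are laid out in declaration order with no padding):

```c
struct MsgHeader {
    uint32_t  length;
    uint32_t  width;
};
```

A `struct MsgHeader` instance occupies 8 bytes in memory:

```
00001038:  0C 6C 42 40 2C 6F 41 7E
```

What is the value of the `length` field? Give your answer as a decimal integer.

1078094860

`length` is the first field, at byte offset 0, occupying 4 bytes.
Bytes at offsets 0..3: 0C 6C 42 40.
Little-endian stores the least-significant byte at the lowest address.
Reassemble most-significant byte first: 40 42 6C 0C → 0x40426C0C.
0x40426C0C = 1078094860.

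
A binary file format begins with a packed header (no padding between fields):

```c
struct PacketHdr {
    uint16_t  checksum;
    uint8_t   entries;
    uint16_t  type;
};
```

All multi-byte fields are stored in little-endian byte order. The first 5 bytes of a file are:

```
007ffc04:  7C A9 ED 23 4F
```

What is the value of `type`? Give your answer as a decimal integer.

`type` follows `checksum` (2 B), `entries` (1 B), so it starts at offset 2 + 1 = 3 and occupies 2 bytes.
Bytes at offsets 3..4: 23 4F.
Little-endian stores the least-significant byte at the lowest address.
Reassemble most-significant byte first: 4F 23 → 0x4F23.
0x4F23 = 20259.

20259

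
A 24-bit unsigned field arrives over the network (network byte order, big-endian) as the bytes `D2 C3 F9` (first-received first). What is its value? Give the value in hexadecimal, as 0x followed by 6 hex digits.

Big-endian: lowest address holds the most-significant byte.
The bytes are already most-significant first: 0xD2C3F9.

0xD2C3F9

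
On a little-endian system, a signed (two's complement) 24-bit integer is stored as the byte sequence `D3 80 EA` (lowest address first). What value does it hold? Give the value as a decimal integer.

In little-endian order the low byte comes first in memory.
Reassemble most-significant byte first: EA 80 D3 → 0xEA80D3.
Top bit is set, so as a signed 24-bit value this is 0xEA80D3 − 2^24 = -1408813.

-1408813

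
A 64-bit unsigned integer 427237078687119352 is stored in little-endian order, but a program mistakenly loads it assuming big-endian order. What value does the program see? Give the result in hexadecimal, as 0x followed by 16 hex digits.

427237078687119352 in 64-bit hexadecimal is 0x05EDD9DC060577F8.
Stored little-endian, the bytes at ascending addresses are F8 77 05 06 DC D9 ED 05.
Read back as big-endian, the last byte is least significant, giving 0xF8770506DCD9ED05.

0xF8770506DCD9ED05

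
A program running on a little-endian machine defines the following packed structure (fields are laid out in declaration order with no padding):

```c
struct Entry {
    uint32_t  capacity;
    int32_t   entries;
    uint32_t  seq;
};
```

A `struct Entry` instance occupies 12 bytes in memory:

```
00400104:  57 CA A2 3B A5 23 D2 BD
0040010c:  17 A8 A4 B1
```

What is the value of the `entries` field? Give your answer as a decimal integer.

`entries` follows `capacity` (4 bytes), so it starts at byte offset 4 and occupies 4 bytes.
Bytes at offsets 4..7: A5 23 D2 BD.
Little-endian: lowest address holds the least-significant byte.
Reassemble most-significant byte first: BD D2 23 A5 → 0xBDD223A5.
Top bit is set, so as a signed 32-bit value this is 0xBDD223A5 − 2^32 = -1110301787.

-1110301787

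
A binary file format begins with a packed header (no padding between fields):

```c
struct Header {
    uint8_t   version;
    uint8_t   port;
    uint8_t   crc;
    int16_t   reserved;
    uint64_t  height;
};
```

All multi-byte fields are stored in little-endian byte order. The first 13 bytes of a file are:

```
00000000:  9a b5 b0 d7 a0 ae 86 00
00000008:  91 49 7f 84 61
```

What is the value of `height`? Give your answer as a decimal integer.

`height` follows `version` (1 B), `port` (1 B), `crc` (1 B), `reserved` (2 B), so it starts at offset 1 + 1 + 1 + 2 = 5 and occupies 8 bytes.
Bytes at offsets 5..12: AE 86 00 91 49 7F 84 61.
Little-endian stores the least-significant byte at the lowest address.
Reassemble most-significant byte first: 61 84 7F 49 91 00 86 AE → 0x61847F49910086AE.
0x61847F49910086AE = 7026881272546887342.

7026881272546887342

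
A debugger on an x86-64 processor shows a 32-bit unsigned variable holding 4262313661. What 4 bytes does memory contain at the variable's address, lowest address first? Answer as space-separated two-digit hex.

4262313661 in hexadecimal, padded to 32 bits, is 0xFE0DBEBD.
Split into bytes (most-significant first): FE 0D BE BD.
Little-endian stores the least-significant byte at the lowest address.
So at ascending addresses the bytes are BD BE 0D FE.

BD BE 0D FE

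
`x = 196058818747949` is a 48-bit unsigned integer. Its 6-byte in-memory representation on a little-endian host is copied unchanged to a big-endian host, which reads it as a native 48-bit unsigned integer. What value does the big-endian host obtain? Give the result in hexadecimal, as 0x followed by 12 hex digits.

0x2D1E3F8050B2

196058818747949 in 48-bit hexadecimal is 0xB250803F1E2D.
Stored little-endian, the bytes at ascending addresses are 2D 1E 3F 80 50 B2.
Read back as big-endian, the last byte is least significant, giving 0x2D1E3F8050B2.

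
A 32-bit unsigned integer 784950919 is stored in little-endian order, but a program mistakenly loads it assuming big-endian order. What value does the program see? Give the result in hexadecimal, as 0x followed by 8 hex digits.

784950919 in 32-bit hexadecimal is 0x2EC96687.
Stored little-endian, the bytes at ascending addresses are 87 66 C9 2E.
Read back as big-endian, the last byte is least significant, giving 0x8766C92E.

0x8766C92E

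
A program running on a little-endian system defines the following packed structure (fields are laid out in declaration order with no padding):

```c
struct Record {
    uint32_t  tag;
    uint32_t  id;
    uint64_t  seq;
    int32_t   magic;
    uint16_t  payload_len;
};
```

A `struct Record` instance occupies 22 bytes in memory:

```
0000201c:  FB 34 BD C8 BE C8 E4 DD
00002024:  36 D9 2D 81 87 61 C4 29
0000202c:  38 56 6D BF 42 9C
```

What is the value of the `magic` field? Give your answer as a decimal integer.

`magic` follows `tag` (4 B), `id` (4 B), `seq` (8 B), so it starts at offset 4 + 4 + 8 = 16 and occupies 4 bytes.
Bytes at offsets 16..19: 38 56 6D BF.
Little-endian: lowest address holds the least-significant byte.
Reassemble most-significant byte first: BF 6D 56 38 → 0xBF6D5638.
Top bit is set, so as a signed 32-bit value this is 0xBF6D5638 − 2^32 = -1083353544.

-1083353544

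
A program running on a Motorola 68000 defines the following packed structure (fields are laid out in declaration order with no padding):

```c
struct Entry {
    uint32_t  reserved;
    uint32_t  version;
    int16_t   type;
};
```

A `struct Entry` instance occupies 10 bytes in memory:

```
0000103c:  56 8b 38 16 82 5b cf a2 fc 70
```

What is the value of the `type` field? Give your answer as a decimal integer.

-912

`type` follows `reserved` (4 B), `version` (4 B), so it starts at offset 4 + 4 = 8 and occupies 2 bytes.
Bytes at offsets 8..9: FC 70.
Big-endian: lowest address holds the most-significant byte.
The bytes are already most-significant first: 0xFC70.
Top bit is set, so as a signed 16-bit value this is 0xFC70 − 2^16 = -912.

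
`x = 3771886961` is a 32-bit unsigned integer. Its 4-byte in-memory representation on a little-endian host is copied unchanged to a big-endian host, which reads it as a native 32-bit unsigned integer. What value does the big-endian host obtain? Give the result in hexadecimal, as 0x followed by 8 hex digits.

0x716DD2E0

3771886961 in 32-bit hexadecimal is 0xE0D26D71.
Stored little-endian, the bytes at ascending addresses are 71 6D D2 E0.
Read back as big-endian, the last byte is least significant, giving 0x716DD2E0.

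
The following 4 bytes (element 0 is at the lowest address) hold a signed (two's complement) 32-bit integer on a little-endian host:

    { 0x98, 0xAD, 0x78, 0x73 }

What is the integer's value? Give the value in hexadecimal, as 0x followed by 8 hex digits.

0x7378AD98

Little-endian: lowest address holds the least-significant byte.
Reassemble most-significant byte first: 73 78 AD 98 → 0x7378AD98.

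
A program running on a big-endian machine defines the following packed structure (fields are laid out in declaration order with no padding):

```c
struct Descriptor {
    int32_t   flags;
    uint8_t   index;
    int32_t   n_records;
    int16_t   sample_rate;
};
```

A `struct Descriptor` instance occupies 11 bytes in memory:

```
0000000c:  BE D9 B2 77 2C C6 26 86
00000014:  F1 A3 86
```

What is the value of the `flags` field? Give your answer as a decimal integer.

`flags` is the first field, at byte offset 0, occupying 4 bytes.
Bytes at offsets 0..3: BE D9 B2 77.
Big-endian stores the most-significant byte at the lowest address.
The bytes are already most-significant first: 0xBED9B277.
Top bit is set, so as a signed 32-bit value this is 0xBED9B277 − 2^32 = -1093029257.

-1093029257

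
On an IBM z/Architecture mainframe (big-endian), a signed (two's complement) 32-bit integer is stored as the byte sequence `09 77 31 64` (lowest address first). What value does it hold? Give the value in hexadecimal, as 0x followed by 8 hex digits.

0x09773164

Big-endian: lowest address holds the most-significant byte.
The bytes are already most-significant first: 0x09773164.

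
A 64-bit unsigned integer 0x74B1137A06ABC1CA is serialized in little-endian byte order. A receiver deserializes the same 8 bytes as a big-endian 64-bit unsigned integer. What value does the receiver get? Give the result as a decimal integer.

Stored little-endian, the bytes at ascending addresses are CA C1 AB 06 7A 13 B1 74.
Read back as big-endian, the last byte is least significant, giving 0xCAC1AB067A13B174.
0xCAC1AB067A13B174 = 14610146710472864116.

14610146710472864116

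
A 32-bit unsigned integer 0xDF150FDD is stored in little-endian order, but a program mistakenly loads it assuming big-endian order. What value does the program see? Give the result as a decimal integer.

Stored little-endian, the bytes at ascending addresses are DD 0F 15 DF.
Read back as big-endian, the last byte is least significant, giving 0xDD0F15DF.
0xDD0F15DF = 3708753375.

3708753375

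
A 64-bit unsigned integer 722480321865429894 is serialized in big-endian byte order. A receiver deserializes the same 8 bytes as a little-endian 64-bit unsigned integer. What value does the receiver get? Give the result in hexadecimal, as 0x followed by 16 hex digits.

0x86B3FF5D06C4060A

722480321865429894 in 64-bit hexadecimal is 0x0A06C4065DFFB386.
Stored big-endian, the bytes at ascending addresses are 0A 06 C4 06 5D FF B3 86.
Read back as little-endian, the first byte is least significant, giving 0x86B3FF5D06C4060A.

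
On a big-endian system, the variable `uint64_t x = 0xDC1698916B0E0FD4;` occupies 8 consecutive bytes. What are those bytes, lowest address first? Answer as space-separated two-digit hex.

Split into bytes (most-significant first): DC 16 98 91 6B 0E 0F D4.
In big-endian order the high byte comes first in memory.
So the memory order matches the most-significant-first order: DC 16 98 91 6B 0E 0F D4.

DC 16 98 91 6B 0E 0F D4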